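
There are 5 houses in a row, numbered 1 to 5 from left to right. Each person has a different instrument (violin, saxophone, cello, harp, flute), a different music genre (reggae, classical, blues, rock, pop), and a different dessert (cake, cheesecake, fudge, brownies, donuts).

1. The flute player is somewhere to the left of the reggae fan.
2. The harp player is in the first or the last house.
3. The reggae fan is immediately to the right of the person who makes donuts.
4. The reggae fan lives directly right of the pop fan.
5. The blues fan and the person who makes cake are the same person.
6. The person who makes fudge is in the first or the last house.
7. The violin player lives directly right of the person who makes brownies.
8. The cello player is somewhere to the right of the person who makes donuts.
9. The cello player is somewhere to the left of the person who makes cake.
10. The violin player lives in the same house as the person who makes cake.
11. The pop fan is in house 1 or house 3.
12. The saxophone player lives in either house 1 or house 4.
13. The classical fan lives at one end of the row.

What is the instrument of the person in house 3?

violin

The harp player is narrowed to house 1 or 5; consider each.
Placing it in house 1 leads to a contradiction, so it's in house 5.
Clue 8: the person who makes donuts is in house 1.
The reggae fan is in house 2 (clue 3).
By clue 4, the pop fan is in house 1.
So house 5 gets fudge for dessert.
Clue 1 places the flute player in house 1.
That leaves cello as the instrument for house 2.
That leaves violin as the instrument for house 3.
So house 4 gets saxophone for instrument.
House 5 music genre: only classical fits.
The person who makes brownies is in house 2 (clue 7).
From clue 10, the person who makes cake must be in house 3.
So house 4 gets cheesecake for dessert.
The blues fan is in house 3 (clue 5).
So house 4 gets rock for music genre.
So: house 1 = flute/pop/donuts, house 2 = cello/reggae/brownies, house 3 = violin/blues/cake, house 4 = saxophone/rock/cheesecake, house 5 = harp/classical/fudge.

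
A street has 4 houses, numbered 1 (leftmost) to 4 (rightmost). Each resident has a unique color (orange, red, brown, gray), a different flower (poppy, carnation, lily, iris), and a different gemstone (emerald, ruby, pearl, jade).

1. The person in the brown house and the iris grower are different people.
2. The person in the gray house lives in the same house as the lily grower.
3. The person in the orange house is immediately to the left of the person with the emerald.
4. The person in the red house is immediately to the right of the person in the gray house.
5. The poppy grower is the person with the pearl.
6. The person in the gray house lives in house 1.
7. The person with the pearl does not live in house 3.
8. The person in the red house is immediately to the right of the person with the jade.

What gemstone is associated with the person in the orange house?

Clue 6 places the person in the gray house in house 1.
By clue 2, the lily grower is in house 1.
Clue 4 places the person in the red house in house 2.
By clue 8, the person with the jade is in house 1.
The only color still possible for house 4 is brown.
Clue 3: the person with the emerald is in house 4.
House 3's color must be orange (nothing else left).
House 2's gemstone must be pearl (nothing else left).
House 3 gemstone: only ruby fits.
Clue 5 places the poppy grower in house 2.
House 3 flower: only iris fits.
House 4's flower must be carnation (nothing else left).
So: house 1 = gray/lily/jade, house 2 = red/poppy/pearl, house 3 = orange/iris/ruby, house 4 = brown/carnation/emerald.

ruby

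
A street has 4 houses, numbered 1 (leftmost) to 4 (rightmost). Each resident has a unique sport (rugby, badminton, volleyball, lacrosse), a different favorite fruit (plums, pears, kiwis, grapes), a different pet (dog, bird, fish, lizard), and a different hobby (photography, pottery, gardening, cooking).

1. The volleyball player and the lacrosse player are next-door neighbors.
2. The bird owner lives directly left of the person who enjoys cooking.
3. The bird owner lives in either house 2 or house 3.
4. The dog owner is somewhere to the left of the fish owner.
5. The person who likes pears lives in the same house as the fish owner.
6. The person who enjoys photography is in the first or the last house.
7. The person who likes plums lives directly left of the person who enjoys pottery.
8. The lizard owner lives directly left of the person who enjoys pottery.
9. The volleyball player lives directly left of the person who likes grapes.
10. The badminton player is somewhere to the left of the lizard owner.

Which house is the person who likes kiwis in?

1

House 1 pet: only dog fits.
The only pet still possible for house 4 is fish.
Clue 5: the person who likes pears is in house 4.
So house 2 gets gardening for hobby.
So house 1 gets kiwis for favorite fruit.
House 1 hobby: only photography fits.
House 4's sport must be rugby (nothing else left).
House 3's sport must be lacrosse (nothing else left).
From clue 1, the volleyball player must be in house 2.
The person who likes grapes is in house 3 (clue 9).
The only sport still possible for house 1 is badminton.
House 2 favorite fruit: only plums fits.
From clue 7, the person who enjoys pottery must be in house 3.
By clue 8, the lizard owner is in house 2.
So house 3 gets bird for pet.
So house 4 gets cooking for hobby.
So: house 1 = badminton/kiwis/dog/photography, house 2 = volleyball/plums/lizard/gardening, house 3 = lacrosse/grapes/bird/pottery, house 4 = rugby/pears/fish/cooking.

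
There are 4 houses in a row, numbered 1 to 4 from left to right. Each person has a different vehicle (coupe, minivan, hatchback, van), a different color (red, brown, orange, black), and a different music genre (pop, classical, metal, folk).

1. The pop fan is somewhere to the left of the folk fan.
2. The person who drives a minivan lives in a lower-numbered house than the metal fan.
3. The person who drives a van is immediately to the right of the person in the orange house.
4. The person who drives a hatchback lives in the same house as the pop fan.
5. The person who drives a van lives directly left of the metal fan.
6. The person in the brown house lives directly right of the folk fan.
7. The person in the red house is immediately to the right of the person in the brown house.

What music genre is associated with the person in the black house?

pop

Clue 7: the person in the red house is in house 4.
The person in the brown house is in house 3 (clue 7).
House 4 vehicle: only coupe fits.
Clue 6: the folk fan is in house 2.
By clue 4, the person who drives a hatchback is in house 1.
The only music genre still possible for house 1 is pop.
The person who drives a minivan is narrowed to house 2 or 3; consider each.
Placing it in house 3 leads to a contradiction, so it's in house 2.
So house 3 gets van for vehicle.
Clue 3 places the person in the orange house in house 2.
Clue 5 places the metal fan in house 4.
House 1's color must be black (nothing else left).
The only music genre still possible for house 3 is classical.
So: house 1 = hatchback/black/pop, house 2 = minivan/orange/folk, house 3 = van/brown/classical, house 4 = coupe/red/metal.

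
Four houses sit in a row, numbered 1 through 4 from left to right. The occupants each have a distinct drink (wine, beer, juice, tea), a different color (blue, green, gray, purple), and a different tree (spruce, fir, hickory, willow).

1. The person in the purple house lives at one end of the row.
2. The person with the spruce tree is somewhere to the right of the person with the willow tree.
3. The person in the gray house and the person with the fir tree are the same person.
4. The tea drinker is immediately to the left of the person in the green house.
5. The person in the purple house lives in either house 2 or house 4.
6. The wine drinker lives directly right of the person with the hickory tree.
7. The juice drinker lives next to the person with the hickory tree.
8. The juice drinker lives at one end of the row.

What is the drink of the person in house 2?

Clue 5 places the person in the purple house in house 4.
House 4 tree: only spruce fits.
The juice drinker is narrowed to house 1 or 4; consider each.
Placing it in house 4 leads to a contradiction, so it's in house 1.
Clue 7: the person with the hickory tree is in house 2.
House 2's drink must be tea (nothing else left).
From clue 4, the person in the green house must be in house 3.
From clue 6, the wine drinker must be in house 3.
The only drink still possible for house 4 is beer.
So house 1 gets gray for color.
House 2's color must be blue (nothing else left).
Clue 3: the person with the fir tree is in house 1.
The only tree still possible for house 3 is willow.
So: house 1 = juice/gray/fir, house 2 = tea/blue/hickory, house 3 = wine/green/willow, house 4 = beer/purple/spruce.

tea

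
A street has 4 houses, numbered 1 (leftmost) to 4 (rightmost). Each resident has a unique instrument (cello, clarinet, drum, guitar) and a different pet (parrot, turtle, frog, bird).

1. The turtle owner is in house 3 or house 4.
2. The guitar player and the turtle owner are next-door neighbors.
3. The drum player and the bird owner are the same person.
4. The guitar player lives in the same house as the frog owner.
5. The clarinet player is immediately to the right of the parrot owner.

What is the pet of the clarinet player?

The turtle owner is narrowed to house 3 or 4; consider each.
Placing it in house 4 leads to a contradiction, so it's in house 3.
The clarinet player is narrowed to house 2 or 3; consider each.
Placing it in house 2 leads to a contradiction, so it's in house 3.
By clue 5, the parrot owner is in house 2.
That leaves bird as the pet for house 1.
House 4 pet: only frog fits.
By clue 3, the drum player is in house 1.
Clue 4 places the guitar player in house 4.
That leaves cello as the instrument for house 2.
So: house 1 = drum/bird, house 2 = cello/parrot, house 3 = clarinet/turtle, house 4 = guitar/frog.

turtle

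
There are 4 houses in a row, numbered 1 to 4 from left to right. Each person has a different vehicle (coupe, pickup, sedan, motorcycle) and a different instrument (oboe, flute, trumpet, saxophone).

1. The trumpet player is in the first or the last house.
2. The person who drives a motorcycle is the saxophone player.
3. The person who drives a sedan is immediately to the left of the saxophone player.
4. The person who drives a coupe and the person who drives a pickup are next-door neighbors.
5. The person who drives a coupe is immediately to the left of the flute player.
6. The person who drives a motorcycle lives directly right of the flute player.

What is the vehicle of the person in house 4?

motorcycle

So house 4 gets motorcycle for vehicle.
Clue 2 places the saxophone player in house 4.
The person who drives a sedan is in house 3 (clue 3).
Clue 6: the flute player is in house 3.
The only instrument still possible for house 2 is oboe.
From clue 5, the person who drives a coupe must be in house 2.
So house 1 gets pickup for vehicle.
So house 1 gets trumpet for instrument.
So: house 1 = pickup/trumpet, house 2 = coupe/oboe, house 3 = sedan/flute, house 4 = motorcycle/saxophone.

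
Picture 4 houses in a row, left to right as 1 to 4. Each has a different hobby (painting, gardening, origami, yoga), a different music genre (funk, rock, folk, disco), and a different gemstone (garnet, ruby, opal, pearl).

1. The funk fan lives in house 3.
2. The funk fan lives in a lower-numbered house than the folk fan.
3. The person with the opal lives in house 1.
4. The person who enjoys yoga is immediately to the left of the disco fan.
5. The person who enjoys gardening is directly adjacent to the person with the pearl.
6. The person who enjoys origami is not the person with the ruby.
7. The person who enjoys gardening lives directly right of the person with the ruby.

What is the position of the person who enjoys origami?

4

From clue 1, the funk fan must be in house 3.
Clue 2: the folk fan is in house 4.
The person with the opal is in house 1 (clue 3).
So house 1 gets rock for music genre.
So house 2 gets disco for music genre.
The person who enjoys yoga is in house 1 (clue 4).
The person who enjoys gardening is narrowed to house 3 or 4; consider each.
Placing it in house 4 leads to a contradiction, so it's in house 3.
By clue 7, the person with the ruby is in house 2.
House 3's gemstone must be garnet (nothing else left).
So house 4 gets pearl for gemstone.
From clue 6, the person who enjoys origami must be in house 4.
House 2's hobby must be painting (nothing else left).
So: house 1 = yoga/rock/opal, house 2 = painting/disco/ruby, house 3 = gardening/funk/garnet, house 4 = origami/folk/pearl.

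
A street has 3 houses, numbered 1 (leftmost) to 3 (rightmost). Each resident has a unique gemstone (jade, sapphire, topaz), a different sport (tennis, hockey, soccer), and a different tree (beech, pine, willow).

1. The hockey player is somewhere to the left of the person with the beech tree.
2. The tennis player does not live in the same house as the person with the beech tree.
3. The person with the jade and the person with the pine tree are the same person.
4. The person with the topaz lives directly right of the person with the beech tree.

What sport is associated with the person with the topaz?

tennis

Clue 4 places the person with the topaz in house 3.
From clue 4, the person with the beech tree must be in house 2.
Clue 1: the hockey player is in house 1.
Clue 3: the person with the jade is in house 1.
By clue 3, the person with the pine tree is in house 1.
House 2's gemstone must be sapphire (nothing else left).
That leaves soccer as the sport for house 2.
The only sport still possible for house 3 is tennis.
So house 3 gets willow for tree.
So: house 1 = jade/hockey/pine, house 2 = sapphire/soccer/beech, house 3 = topaz/tennis/willow.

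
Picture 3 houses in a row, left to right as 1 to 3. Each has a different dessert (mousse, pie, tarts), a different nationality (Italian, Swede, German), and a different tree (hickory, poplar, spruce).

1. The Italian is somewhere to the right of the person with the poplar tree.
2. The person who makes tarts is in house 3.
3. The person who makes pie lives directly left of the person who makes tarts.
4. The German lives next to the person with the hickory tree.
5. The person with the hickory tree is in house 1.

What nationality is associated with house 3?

Italian

From clue 2, the person who makes tarts must be in house 3.
From clue 3, the person who makes pie must be in house 2.
Clue 5 places the person with the hickory tree in house 1.
That leaves mousse as the dessert for house 1.
The only tree still possible for house 2 is poplar.
That leaves spruce as the tree for house 3.
By clue 1, the Italian is in house 3.
Clue 4: the German is in house 2.
That leaves Swede as the nationality for house 1.
So: house 1 = mousse/Swede/hickory, house 2 = pie/German/poplar, house 3 = tarts/Italian/spruce.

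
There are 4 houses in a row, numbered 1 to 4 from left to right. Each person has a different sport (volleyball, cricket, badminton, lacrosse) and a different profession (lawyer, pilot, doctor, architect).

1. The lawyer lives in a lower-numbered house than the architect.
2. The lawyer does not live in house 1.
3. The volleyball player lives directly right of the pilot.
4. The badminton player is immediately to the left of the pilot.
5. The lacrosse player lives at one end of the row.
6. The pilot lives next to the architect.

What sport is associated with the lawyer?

House 1's profession must be doctor (nothing else left).
That leaves architect as the profession for house 4.
By clue 6, the pilot is in house 3.
The only profession still possible for house 2 is lawyer.
From clue 3, the volleyball player must be in house 4.
The badminton player is in house 2 (clue 4).
So house 1 gets lacrosse for sport.
House 3 sport: only cricket fits.
So: house 1 = lacrosse/doctor, house 2 = badminton/lawyer, house 3 = cricket/pilot, house 4 = volleyball/architect.

badminton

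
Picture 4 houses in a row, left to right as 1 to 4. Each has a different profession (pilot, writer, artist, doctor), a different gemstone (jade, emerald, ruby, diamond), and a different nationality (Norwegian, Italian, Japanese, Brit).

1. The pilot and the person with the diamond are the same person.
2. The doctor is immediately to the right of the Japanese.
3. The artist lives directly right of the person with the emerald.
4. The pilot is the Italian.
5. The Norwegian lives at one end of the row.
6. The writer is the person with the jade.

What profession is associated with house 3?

The Norwegian is narrowed to house 1 or 4; consider each.
Placing it in house 1 leads to a contradiction, so it's in house 4.
The artist is narrowed to house 2 or 3 or 4; consider each.
Placing it in house 2 and house 3 leads to a contradiction, so it's in house 4.
Clue 3: the person with the emerald is in house 3.
That leaves doctor as the profession for house 3.
That leaves ruby as the gemstone for house 4.
The only nationality still possible for house 3 is Brit.
Clue 2 places the Japanese in house 2.
So house 1 gets Italian for nationality.
Clue 4: the pilot is in house 1.
That leaves writer as the profession for house 2.
Clue 1: the person with the diamond is in house 1.
From clue 6, the person with the jade must be in house 2.
So: house 1 = pilot/diamond/Italian, house 2 = writer/jade/Japanese, house 3 = doctor/emerald/Brit, house 4 = artist/ruby/Norwegian.

doctor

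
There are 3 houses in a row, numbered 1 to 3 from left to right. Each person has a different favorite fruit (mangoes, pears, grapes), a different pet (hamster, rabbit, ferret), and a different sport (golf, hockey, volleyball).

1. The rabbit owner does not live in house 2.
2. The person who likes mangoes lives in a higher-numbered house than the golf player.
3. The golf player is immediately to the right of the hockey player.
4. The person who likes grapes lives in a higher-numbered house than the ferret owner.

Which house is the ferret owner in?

From clue 3, the golf player must be in house 2.
From clue 3, the hockey player must be in house 1.
That leaves pears as the favorite fruit for house 1.
So house 3 gets volleyball for sport.
By clue 2, the person who likes mangoes is in house 3.
So house 2 gets grapes for favorite fruit.
By clue 4, the ferret owner is in house 1.
House 2 pet: only hamster fits.
House 3 pet: only rabbit fits.
So: house 1 = pears/ferret/hockey, house 2 = grapes/hamster/golf, house 3 = mangoes/rabbit/volleyball.

1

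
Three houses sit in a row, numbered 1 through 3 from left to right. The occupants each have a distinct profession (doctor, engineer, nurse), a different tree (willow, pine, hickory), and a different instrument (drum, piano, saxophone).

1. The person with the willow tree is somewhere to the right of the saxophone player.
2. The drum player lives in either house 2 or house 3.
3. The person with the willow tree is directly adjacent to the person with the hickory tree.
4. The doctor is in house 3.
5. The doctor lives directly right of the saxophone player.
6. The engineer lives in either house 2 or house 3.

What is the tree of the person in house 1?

pine

Clue 4: the doctor is in house 3.
By clue 5, the saxophone player is in house 2.
House 1's profession must be nurse (nothing else left).
House 2 profession: only engineer fits.
So house 1 gets piano for instrument.
House 3's instrument must be drum (nothing else left).
Clue 1 places the person with the willow tree in house 3.
Clue 3 places the person with the hickory tree in house 2.
So house 1 gets pine for tree.
So: house 1 = nurse/pine/piano, house 2 = engineer/hickory/saxophone, house 3 = doctor/willow/drum.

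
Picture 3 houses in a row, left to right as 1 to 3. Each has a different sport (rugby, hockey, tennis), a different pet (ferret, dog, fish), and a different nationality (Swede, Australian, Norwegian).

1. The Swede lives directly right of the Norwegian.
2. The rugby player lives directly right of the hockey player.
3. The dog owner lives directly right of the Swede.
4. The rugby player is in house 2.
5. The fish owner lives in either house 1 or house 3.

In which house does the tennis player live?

3

From clue 3, the dog owner must be in house 3.
Clue 3 places the Swede in house 2.
The rugby player is in house 2 (clue 4).
The only sport still possible for house 1 is hockey.
House 3's sport must be tennis (nothing else left).
So house 1 gets fish for pet.
House 2's pet must be ferret (nothing else left).
So house 1 gets Norwegian for nationality.
So house 3 gets Australian for nationality.
So: house 1 = hockey/fish/Norwegian, house 2 = rugby/ferret/Swede, house 3 = tennis/dog/Australian.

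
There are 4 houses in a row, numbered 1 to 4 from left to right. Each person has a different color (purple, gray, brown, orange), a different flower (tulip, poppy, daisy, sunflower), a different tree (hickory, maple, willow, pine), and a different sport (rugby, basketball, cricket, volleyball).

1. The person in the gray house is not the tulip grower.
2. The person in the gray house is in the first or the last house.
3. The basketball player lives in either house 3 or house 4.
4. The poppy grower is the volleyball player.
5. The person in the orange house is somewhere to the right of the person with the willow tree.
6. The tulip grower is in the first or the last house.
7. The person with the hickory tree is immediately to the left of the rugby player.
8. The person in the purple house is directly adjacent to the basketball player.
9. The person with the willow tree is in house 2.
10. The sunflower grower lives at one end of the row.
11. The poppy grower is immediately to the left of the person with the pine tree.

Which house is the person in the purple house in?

The person with the willow tree is in house 2 (clue 9).
That leaves cricket as the sport for house 1.
The person in the gray house is narrowed to house 1 or 4; consider each.
Placing it in house 4 leads to a contradiction, so it's in house 1.
From clue 1, the tulip grower must be in house 4.
So house 1 gets sunflower for flower.
The person in the orange house is narrowed to house 3 or 4; consider each.
Placing it in house 3 leads to a contradiction, so it's in house 4.
The person in the brown house is narrowed to house 2 or 3; consider each.
Placing it in house 3 leads to a contradiction, so it's in house 2.
The only color still possible for house 3 is purple.
From clue 8, the basketball player must be in house 4.
The only sport still possible for house 3 is volleyball.
By clue 4, the poppy grower is in house 3.
From clue 7, the person with the hickory tree must be in house 1.
Clue 11 places the person with the pine tree in house 4.
So house 2 gets daisy for flower.
House 3 tree: only maple fits.
That leaves rugby as the sport for house 2.
So: house 1 = gray/sunflower/hickory/cricket, house 2 = brown/daisy/willow/rugby, house 3 = purple/poppy/maple/volleyball, house 4 = orange/tulip/pine/basketball.

3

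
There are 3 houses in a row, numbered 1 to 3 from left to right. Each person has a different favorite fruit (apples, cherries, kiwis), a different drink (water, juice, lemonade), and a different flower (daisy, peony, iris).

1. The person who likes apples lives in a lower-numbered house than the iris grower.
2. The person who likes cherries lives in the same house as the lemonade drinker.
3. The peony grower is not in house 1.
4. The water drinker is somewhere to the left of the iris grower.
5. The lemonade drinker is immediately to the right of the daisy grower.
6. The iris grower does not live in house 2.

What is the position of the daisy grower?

Clue 6: the iris grower is in house 3.
House 1's flower must be daisy (nothing else left).
House 2's flower must be peony (nothing else left).
From clue 5, the lemonade drinker must be in house 2.
That leaves juice as the drink for house 3.
By clue 2, the person who likes cherries is in house 2.
That leaves kiwis as the favorite fruit for house 3.
House 1 drink: only water fits.
House 1 favorite fruit: only apples fits.
So: house 1 = apples/water/daisy, house 2 = cherries/lemonade/peony, house 3 = kiwis/juice/iris.

1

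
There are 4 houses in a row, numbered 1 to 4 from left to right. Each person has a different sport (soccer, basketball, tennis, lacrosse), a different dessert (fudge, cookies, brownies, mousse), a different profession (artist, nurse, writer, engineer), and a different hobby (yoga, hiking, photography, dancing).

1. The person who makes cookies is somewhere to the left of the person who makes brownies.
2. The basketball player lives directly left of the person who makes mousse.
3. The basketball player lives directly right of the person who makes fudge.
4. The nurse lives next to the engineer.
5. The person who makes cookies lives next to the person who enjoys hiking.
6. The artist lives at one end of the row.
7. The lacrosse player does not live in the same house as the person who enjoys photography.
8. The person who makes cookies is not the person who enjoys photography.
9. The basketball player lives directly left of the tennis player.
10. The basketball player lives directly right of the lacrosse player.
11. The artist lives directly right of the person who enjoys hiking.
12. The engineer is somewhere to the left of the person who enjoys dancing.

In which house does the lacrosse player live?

1

From clue 11, the artist must be in house 4.
Clue 11 places the person who enjoys hiking in house 3.
By clue 5, the person who makes cookies is in house 2.
That leaves fudge as the dessert for house 1.
Clue 3: the basketball player is in house 2.
Clue 9: the tennis player is in house 3.
From clue 10, the lacrosse player must be in house 1.
House 4 sport: only soccer fits.
Clue 2 places the person who makes mousse in house 3.
Clue 7: the person who enjoys photography is in house 4.
So house 4 gets brownies for dessert.
House 1's hobby must be yoga (nothing else left).
House 2's hobby must be dancing (nothing else left).
Clue 12: the engineer is in house 1.
The nurse is in house 2 (clue 4).
House 3 profession: only writer fits.
So: house 1 = lacrosse/fudge/engineer/yoga, house 2 = basketball/cookies/nurse/dancing, house 3 = tennis/mousse/writer/hiking, house 4 = soccer/brownies/artist/photography.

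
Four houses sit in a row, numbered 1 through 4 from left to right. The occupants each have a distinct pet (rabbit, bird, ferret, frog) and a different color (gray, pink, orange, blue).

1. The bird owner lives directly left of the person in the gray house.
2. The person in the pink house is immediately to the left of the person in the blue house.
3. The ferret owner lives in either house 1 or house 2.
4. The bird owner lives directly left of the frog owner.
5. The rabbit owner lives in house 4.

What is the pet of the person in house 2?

bird

From clue 5, the rabbit owner must be in house 4.
So house 3 gets frog for pet.
Clue 4 places the bird owner in house 2.
That leaves ferret as the pet for house 1.
By clue 1, the person in the gray house is in house 3.
Clue 2: the person in the pink house is in house 1.
From clue 2, the person in the blue house must be in house 2.
So house 4 gets orange for color.
So: house 1 = ferret/pink, house 2 = bird/blue, house 3 = frog/gray, house 4 = rabbit/orange.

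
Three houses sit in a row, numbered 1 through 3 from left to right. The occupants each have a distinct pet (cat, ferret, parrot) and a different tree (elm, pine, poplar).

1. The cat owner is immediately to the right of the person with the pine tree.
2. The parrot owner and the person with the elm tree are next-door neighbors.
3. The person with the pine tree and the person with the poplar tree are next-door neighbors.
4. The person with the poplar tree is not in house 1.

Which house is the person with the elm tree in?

The cat owner is narrowed to house 2 or 3; consider each.
Placing it in house 2 leads to a contradiction, so it's in house 3.
Clue 1: the person with the pine tree is in house 2.
Clue 3 places the person with the poplar tree in house 3.
The only tree still possible for house 1 is elm.
By clue 2, the parrot owner is in house 2.
House 1's pet must be ferret (nothing else left).
So: house 1 = ferret/elm, house 2 = parrot/pine, house 3 = cat/poplar.

1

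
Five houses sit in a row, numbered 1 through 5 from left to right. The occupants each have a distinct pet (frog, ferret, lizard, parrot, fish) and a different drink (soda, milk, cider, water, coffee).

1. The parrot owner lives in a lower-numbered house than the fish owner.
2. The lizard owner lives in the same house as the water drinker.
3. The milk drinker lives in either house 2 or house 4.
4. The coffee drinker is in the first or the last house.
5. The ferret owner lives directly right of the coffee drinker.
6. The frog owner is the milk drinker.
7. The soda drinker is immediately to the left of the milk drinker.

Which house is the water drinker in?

The ferret owner is in house 2 (clue 5).
Clue 5 places the coffee drinker in house 1.
The milk drinker is in house 4 (clue 6).
That leaves parrot as the pet for house 1.
So house 4 gets frog for pet.
House 2's drink must be cider (nothing else left).
House 3's drink must be soda (nothing else left).
That leaves water as the drink for house 5.
Clue 2: the lizard owner is in house 5.
The only pet still possible for house 3 is fish.
So: house 1 = parrot/coffee, house 2 = ferret/cider, house 3 = fish/soda, house 4 = frog/milk, house 5 = lizard/water.

5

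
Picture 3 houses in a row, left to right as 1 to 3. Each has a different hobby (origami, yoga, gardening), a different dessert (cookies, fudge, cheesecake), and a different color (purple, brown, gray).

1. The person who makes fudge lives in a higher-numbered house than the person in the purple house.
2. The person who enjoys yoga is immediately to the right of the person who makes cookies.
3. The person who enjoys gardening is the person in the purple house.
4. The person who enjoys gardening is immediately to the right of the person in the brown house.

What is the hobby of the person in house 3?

yoga

By clue 4, the person who enjoys gardening is in house 2.
Clue 4: the person in the brown house is in house 1.
House 1 hobby: only origami fits.
The only hobby still possible for house 3 is yoga.
The only color still possible for house 3 is gray.
Clue 1: the person who makes fudge is in house 3.
From clue 2, the person who makes cookies must be in house 2.
House 1's dessert must be cheesecake (nothing else left).
That leaves purple as the color for house 2.
So: house 1 = origami/cheesecake/brown, house 2 = gardening/cookies/purple, house 3 = yoga/fudge/gray.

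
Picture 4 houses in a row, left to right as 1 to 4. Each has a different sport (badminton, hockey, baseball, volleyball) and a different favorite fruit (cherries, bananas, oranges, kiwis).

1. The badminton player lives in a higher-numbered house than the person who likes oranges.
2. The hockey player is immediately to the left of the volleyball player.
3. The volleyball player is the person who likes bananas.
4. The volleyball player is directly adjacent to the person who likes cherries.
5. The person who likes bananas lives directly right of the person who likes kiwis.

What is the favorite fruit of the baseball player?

The badminton player is narrowed to house 2 or 3 or 4; consider each.
Placing it in house 2 and house 3 leads to a contradiction, so it's in house 4.
The only favorite fruit still possible for house 4 is cherries.
The volleyball player is in house 3 (clue 4).
By clue 2, the hockey player is in house 2.
Clue 3: the person who likes bananas is in house 3.
By clue 5, the person who likes kiwis is in house 2.
House 1 sport: only baseball fits.
The only favorite fruit still possible for house 1 is oranges.
So: house 1 = baseball/oranges, house 2 = hockey/kiwis, house 3 = volleyball/bananas, house 4 = badminton/cherries.

oranges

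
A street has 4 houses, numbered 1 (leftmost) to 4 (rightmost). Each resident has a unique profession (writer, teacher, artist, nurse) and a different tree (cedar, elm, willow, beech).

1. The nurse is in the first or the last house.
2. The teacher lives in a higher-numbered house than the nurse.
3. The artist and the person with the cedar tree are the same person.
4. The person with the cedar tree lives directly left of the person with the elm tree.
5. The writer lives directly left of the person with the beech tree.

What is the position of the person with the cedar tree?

2

The nurse is in house 1 (clue 2).
House 4 profession: only teacher fits.
So house 1 gets willow for tree.
So house 2 gets cedar for tree.
From clue 3, the artist must be in house 2.
From clue 4, the person with the elm tree must be in house 3.
House 3 profession: only writer fits.
The only tree still possible for house 4 is beech.
So: house 1 = nurse/willow, house 2 = artist/cedar, house 3 = writer/elm, house 4 = teacher/beech.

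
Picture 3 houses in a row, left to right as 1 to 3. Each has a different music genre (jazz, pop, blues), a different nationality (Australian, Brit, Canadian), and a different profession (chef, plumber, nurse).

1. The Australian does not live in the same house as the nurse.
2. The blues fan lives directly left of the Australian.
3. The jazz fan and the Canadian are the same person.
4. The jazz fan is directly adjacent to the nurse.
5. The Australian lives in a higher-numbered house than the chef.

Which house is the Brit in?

2

The blues fan is narrowed to house 1 or 2; consider each.
Placing it in house 1 leads to a contradiction, so it's in house 2.
The Australian is in house 3 (clue 2).
By clue 3, the jazz fan is in house 1.
Clue 3 places the Canadian in house 1.
The nurse is in house 2 (clue 4).
So house 3 gets pop for music genre.
So house 2 gets Brit for nationality.
House 3 profession: only plumber fits.
So house 1 gets chef for profession.
So: house 1 = jazz/Canadian/chef, house 2 = blues/Brit/nurse, house 3 = pop/Australian/plumber.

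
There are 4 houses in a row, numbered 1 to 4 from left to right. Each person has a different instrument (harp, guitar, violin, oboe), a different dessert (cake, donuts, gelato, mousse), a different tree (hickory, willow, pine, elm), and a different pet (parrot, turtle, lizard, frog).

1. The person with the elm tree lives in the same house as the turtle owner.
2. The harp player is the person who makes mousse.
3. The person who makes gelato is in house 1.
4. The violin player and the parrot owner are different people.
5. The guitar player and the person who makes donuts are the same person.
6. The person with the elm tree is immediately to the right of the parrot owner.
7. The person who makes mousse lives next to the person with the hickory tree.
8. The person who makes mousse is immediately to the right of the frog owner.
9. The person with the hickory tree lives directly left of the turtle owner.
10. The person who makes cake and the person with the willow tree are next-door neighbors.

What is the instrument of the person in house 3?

The person who makes gelato is in house 1 (clue 3).
The guitar player is narrowed to house 2 or 3 or 4; consider each.
Placing it in house 2 and house 3 leads to a contradiction, so it's in house 4.
Clue 5 places the person who makes donuts in house 4.
The harp player is narrowed to house 2 or 3; consider each.
Placing it in house 3 leads to a contradiction, so it's in house 2.
Clue 2: the person who makes mousse is in house 2.
From clue 8, the frog owner must be in house 1.
The only dessert still possible for house 3 is cake.
From clue 6, the person with the elm tree must be in house 4.
Clue 6: the parrot owner is in house 3.
Clue 1: the turtle owner is in house 4.
By clue 4, the violin player is in house 1.
Clue 9: the person with the hickory tree is in house 3.
House 3 instrument: only oboe fits.
House 1's tree must be pine (nothing else left).
That leaves willow as the tree for house 2.
House 2's pet must be lizard (nothing else left).
So: house 1 = violin/gelato/pine/frog, house 2 = harp/mousse/willow/lizard, house 3 = oboe/cake/hickory/parrot, house 4 = guitar/donuts/elm/turtle.

oboe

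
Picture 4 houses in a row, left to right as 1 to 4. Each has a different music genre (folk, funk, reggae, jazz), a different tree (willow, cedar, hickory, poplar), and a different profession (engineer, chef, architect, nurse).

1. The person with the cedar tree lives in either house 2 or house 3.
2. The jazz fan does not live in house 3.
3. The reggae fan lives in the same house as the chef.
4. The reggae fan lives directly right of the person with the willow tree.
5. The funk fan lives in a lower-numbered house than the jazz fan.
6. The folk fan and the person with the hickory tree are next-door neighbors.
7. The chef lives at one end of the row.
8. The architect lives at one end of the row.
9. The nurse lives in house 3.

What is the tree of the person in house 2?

The nurse is in house 3 (clue 9).
House 2's profession must be engineer (nothing else left).
Clue 3: the reggae fan is in house 4.
By clue 3, the chef is in house 4.
By clue 4, the person with the willow tree is in house 3.
The only music genre still possible for house 2 is jazz.
That leaves cedar as the tree for house 2.
House 1 profession: only architect fits.
Clue 5: the funk fan is in house 1.
Clue 6 places the folk fan in house 3.
Clue 6 places the person with the hickory tree in house 4.
So house 1 gets poplar for tree.
So: house 1 = funk/poplar/architect, house 2 = jazz/cedar/engineer, house 3 = folk/willow/nurse, house 4 = reggae/hickory/chef.

cedar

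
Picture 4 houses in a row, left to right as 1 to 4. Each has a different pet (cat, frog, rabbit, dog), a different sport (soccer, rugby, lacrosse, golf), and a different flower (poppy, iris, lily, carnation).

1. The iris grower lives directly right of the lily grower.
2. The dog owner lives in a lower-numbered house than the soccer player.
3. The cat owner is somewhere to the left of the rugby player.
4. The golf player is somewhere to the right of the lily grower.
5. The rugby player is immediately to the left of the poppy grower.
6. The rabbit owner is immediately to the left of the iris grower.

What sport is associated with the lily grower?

lacrosse

That leaves frog as the pet for house 4.
The only sport still possible for house 1 is lacrosse.
The cat owner is narrowed to house 1 or 2; consider each.
Placing it in house 1 leads to a contradiction, so it's in house 2.
From clue 3, the rugby player must be in house 3.
By clue 5, the poppy grower is in house 4.
Clue 6: the rabbit owner is in house 1.
By clue 6, the iris grower is in house 2.
That leaves dog as the pet for house 3.
House 1 flower: only lily fits.
The only flower still possible for house 3 is carnation.
From clue 2, the soccer player must be in house 4.
So house 2 gets golf for sport.
So: house 1 = rabbit/lacrosse/lily, house 2 = cat/golf/iris, house 3 = dog/rugby/carnation, house 4 = frog/soccer/poppy.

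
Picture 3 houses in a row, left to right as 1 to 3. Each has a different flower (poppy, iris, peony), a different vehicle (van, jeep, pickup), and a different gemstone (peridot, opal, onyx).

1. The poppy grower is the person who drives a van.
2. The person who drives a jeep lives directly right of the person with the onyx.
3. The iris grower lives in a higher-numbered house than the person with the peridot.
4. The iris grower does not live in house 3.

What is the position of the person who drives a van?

1

By clue 4, the iris grower is in house 2.
House 3 gemstone: only opal fits.
The person with the peridot is in house 1 (clue 3).
So house 2 gets onyx for gemstone.
The person who drives a jeep is in house 3 (clue 2).
So house 2 gets pickup for vehicle.
Clue 1 places the poppy grower in house 1.
House 3's flower must be peony (nothing else left).
The only vehicle still possible for house 1 is van.
So: house 1 = poppy/van/peridot, house 2 = iris/pickup/onyx, house 3 = peony/jeep/opal.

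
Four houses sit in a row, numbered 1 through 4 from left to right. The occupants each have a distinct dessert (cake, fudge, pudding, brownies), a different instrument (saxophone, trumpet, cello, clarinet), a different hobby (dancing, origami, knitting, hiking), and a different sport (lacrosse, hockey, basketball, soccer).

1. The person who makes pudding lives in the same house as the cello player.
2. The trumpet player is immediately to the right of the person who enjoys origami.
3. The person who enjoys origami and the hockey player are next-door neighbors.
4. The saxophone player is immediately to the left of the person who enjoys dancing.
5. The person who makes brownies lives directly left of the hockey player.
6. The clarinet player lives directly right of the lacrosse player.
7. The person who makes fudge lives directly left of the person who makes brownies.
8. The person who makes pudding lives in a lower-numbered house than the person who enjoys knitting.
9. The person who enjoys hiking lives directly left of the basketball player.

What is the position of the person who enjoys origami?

That leaves cake as the dessert for house 4.
House 1's hobby must be hiking (nothing else left).
Clue 9 places the basketball player in house 2.
The person who makes brownies is narrowed to house 2 or 3; consider each.
Placing it in house 2 leads to a contradiction, so it's in house 3.
Clue 5: the hockey player is in house 4.
By clue 7, the person who makes fudge is in house 2.
So house 1 gets pudding for dessert.
The cello player is in house 1 (clue 1).
By clue 3, the person who enjoys origami is in house 3.
From clue 2, the trumpet player must be in house 4.
Clue 4: the saxophone player is in house 3.
Clue 4 places the person who enjoys dancing in house 4.
House 2 instrument: only clarinet fits.
House 2's hobby must be knitting (nothing else left).
From clue 6, the lacrosse player must be in house 1.
House 3 sport: only soccer fits.
So: house 1 = pudding/cello/hiking/lacrosse, house 2 = fudge/clarinet/knitting/basketball, house 3 = brownies/saxophone/origami/soccer, house 4 = cake/trumpet/dancing/hockey.

3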